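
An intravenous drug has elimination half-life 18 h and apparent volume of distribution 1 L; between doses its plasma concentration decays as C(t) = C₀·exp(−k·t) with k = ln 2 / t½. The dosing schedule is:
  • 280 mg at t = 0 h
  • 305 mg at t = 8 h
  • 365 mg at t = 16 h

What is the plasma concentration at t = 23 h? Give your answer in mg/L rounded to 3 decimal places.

k = ln 2 / 18 = 0.03851 per h
Dose 1 (280 mg at t=0 h): 280·exp(−0.03851·23) = 115.480 mg/L
Dose 2 (305 mg at t=8 h): 305·exp(−0.03851·15) = 171.175 mg/L
Dose 3 (365 mg at t=16 h): 365·exp(−0.03851·7) = 278.757 mg/L
C(23) = 115.480 + 171.175 + 278.757 = 565.413 mg/L

565.413 mg/L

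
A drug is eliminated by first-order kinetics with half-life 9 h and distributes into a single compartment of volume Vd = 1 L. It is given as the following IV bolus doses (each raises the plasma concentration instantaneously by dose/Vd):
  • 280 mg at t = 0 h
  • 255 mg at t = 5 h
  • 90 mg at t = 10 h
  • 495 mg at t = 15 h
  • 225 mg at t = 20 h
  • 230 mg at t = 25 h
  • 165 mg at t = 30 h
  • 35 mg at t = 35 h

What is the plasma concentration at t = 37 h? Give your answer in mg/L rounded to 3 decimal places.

k = ln 2 / 9 = 0.07702 per h
Dose 1 (280 mg at t=0 h): 280·exp(−0.07702·37) = 16.203 mg/L
Dose 2 (255 mg at t=5 h): 255·exp(−0.07702·32) = 21.688 mg/L
Dose 3 (90 mg at t=10 h): 90·exp(−0.07702·27) = 11.250 mg/L
Dose 4 (495 mg at t=15 h): 495·exp(−0.07702·22) = 90.940 mg/L
Dose 5 (225 mg at t=20 h): 225·exp(−0.07702·17) = 60.753 mg/L
Dose 6 (230 mg at t=25 h): 230·exp(−0.07702·12) = 91.276 mg/L
Dose 7 (165 mg at t=30 h): 165·exp(−0.07702·7) = 96.239 mg/L
Dose 8 (35 mg at t=35 h): 35·exp(−0.07702·2) = 30.004 mg/L
C(37) = 16.203 + 21.688 + 11.250 + 90.940 + 60.753 + 91.276 + 96.239 + 30.004 = 418.351 mg/L

418.351 mg/L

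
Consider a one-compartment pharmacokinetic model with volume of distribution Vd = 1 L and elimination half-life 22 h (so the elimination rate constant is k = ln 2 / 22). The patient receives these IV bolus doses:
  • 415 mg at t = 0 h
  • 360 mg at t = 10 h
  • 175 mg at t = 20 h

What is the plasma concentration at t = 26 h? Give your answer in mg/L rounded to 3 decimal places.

545.243 mg/L

k = ln 2 / 22 = 0.03151 per h
Dose 1 (415 mg at t=0 h): 415·exp(−0.03151·26) = 182.930 mg/L
Dose 2 (360 mg at t=10 h): 360·exp(−0.03151·16) = 217.456 mg/L
Dose 3 (175 mg at t=20 h): 175·exp(−0.03151·6) = 144.857 mg/L
C(26) = 182.930 + 217.456 + 144.857 = 545.243 mg/L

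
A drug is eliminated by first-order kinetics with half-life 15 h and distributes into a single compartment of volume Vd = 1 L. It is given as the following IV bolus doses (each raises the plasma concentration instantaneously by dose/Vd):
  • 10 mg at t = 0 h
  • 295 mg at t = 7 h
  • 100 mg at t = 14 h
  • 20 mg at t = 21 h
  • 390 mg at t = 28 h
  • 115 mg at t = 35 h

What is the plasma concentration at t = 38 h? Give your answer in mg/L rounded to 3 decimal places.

k = ln 2 / 15 = 0.04621 per h
Dose 1 (10 mg at t=0 h): 10·exp(−0.04621·38) = 1.727 mg/L
Dose 2 (295 mg at t=7 h): 295·exp(−0.04621·31) = 70.420 mg/L
Dose 3 (100 mg at t=14 h): 100·exp(−0.04621·24) = 32.988 mg/L
Dose 4 (20 mg at t=21 h): 20·exp(−0.04621·17) = 9.117 mg/L
Dose 5 (390 mg at t=28 h): 390·exp(−0.04621·10) = 245.685 mg/L
Dose 6 (115 mg at t=35 h): 115·exp(−0.04621·3) = 100.113 mg/L
C(38) = 1.727 + 70.420 + 32.988 + 9.117 + 245.685 + 100.113 = 460.050 mg/L

460.050 mg/L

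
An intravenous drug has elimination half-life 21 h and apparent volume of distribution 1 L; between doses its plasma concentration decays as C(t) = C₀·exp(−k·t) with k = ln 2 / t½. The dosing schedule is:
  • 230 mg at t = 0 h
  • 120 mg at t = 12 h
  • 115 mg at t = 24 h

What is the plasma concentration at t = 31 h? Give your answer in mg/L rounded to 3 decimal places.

238.040 mg/L

k = ln 2 / 21 = 0.03301 per h
Dose 1 (230 mg at t=0 h): 230·exp(−0.03301·31) = 82.670 mg/L
Dose 2 (120 mg at t=12 h): 120·exp(−0.03301·19) = 64.095 mg/L
Dose 3 (115 mg at t=24 h): 115·exp(−0.03301·7) = 91.276 mg/L
C(31) = 82.670 + 64.095 + 91.276 = 238.040 mg/L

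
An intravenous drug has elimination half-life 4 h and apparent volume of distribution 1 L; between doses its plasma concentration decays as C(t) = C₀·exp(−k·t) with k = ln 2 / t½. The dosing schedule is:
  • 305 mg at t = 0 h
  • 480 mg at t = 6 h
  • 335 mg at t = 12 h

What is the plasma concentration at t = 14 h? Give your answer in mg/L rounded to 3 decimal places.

383.839 mg/L

k = ln 2 / 4 = 0.17329 per h
Dose 1 (305 mg at t=0 h): 305·exp(−0.17329·14) = 26.958 mg/L
Dose 2 (480 mg at t=6 h): 480·exp(−0.17329·8) = 120.000 mg/L
Dose 3 (335 mg at t=12 h): 335·exp(−0.17329·2) = 236.881 mg/L
C(14) = 26.958 + 120.000 + 236.881 = 383.839 mg/L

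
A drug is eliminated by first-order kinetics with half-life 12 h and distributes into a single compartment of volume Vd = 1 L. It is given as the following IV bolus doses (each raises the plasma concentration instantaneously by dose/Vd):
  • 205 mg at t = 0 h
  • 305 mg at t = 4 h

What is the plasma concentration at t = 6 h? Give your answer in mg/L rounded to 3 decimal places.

k = ln 2 / 12 = 0.05776 per h
Dose 1 (205 mg at t=0 h): 205·exp(−0.05776·6) = 144.957 mg/L
Dose 2 (305 mg at t=4 h): 305·exp(−0.05776·2) = 271.724 mg/L
C(6) = 144.957 + 271.724 = 416.681 mg/L

416.681 mg/L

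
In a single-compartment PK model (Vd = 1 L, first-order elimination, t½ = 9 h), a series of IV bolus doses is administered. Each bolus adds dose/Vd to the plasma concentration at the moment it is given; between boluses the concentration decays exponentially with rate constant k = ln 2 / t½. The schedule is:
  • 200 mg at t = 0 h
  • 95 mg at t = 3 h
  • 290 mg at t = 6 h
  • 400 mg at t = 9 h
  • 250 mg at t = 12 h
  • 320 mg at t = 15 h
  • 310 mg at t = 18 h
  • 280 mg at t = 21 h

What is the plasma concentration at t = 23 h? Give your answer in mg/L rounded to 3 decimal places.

999.678 mg/L

k = ln 2 / 9 = 0.07702 per h
Dose 1 (200 mg at t=0 h): 200·exp(−0.07702·23) = 34.020 mg/L
Dose 2 (95 mg at t=3 h): 95·exp(−0.07702·20) = 20.360 mg/L
Dose 3 (290 mg at t=6 h): 290·exp(−0.07702·17) = 78.304 mg/L
Dose 4 (400 mg at t=9 h): 400·exp(−0.07702·14) = 136.079 mg/L
Dose 5 (250 mg at t=12 h): 250·exp(−0.07702·11) = 107.155 mg/L
Dose 6 (320 mg at t=15 h): 320·exp(−0.07702·8) = 172.810 mg/L
Dose 7 (310 mg at t=18 h): 310·exp(−0.07702·5) = 210.922 mg/L
Dose 8 (280 mg at t=21 h): 280·exp(−0.07702·2) = 240.028 mg/L
C(23) = 34.020 + 20.360 + 78.304 + 136.079 + 107.155 + 172.810 + 210.922 + 240.028 = 999.678 mg/L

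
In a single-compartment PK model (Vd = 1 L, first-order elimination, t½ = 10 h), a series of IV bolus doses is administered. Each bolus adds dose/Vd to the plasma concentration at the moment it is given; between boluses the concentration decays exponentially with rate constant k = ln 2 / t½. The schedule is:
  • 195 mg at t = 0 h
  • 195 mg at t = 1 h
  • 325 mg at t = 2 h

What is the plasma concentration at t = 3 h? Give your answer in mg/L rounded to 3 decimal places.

631.382 mg/L

k = ln 2 / 10 = 0.06931 per h
Dose 1 (195 mg at t=0 h): 195·exp(−0.06931·3) = 158.389 mg/L
Dose 2 (195 mg at t=1 h): 195·exp(−0.06931·2) = 169.757 mg/L
Dose 3 (325 mg at t=2 h): 325·exp(−0.06931·1) = 303.236 mg/L
C(3) = 158.389 + 169.757 + 303.236 = 631.382 mg/L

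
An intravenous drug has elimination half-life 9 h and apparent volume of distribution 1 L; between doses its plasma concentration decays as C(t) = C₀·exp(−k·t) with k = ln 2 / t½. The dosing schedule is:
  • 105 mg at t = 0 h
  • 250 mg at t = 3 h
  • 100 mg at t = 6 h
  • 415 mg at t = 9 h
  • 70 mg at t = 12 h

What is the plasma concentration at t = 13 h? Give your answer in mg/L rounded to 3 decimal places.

k = ln 2 / 9 = 0.07702 per h
Dose 1 (105 mg at t=0 h): 105·exp(−0.07702·13) = 38.581 mg/L
Dose 2 (250 mg at t=3 h): 250·exp(−0.07702·10) = 115.734 mg/L
Dose 3 (100 mg at t=6 h): 100·exp(−0.07702·7) = 58.326 mg/L
Dose 4 (415 mg at t=9 h): 415·exp(−0.07702·4) = 304.970 mg/L
Dose 5 (70 mg at t=12 h): 70·exp(−0.07702·1) = 64.811 mg/L
C(13) = 38.581 + 115.734 + 58.326 + 304.970 + 64.811 = 582.422 mg/L

582.422 mg/L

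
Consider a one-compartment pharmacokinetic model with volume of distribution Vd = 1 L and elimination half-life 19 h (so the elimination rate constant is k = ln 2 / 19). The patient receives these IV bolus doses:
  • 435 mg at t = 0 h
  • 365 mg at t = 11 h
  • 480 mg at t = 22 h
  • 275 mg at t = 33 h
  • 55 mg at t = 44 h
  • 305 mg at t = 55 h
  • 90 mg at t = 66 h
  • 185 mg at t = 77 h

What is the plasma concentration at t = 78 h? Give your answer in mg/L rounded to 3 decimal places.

k = ln 2 / 19 = 0.03648 per h
Dose 1 (435 mg at t=0 h): 435·exp(−0.03648·78) = 25.274 mg/L
Dose 2 (365 mg at t=11 h): 365·exp(−0.03648·67) = 31.679 mg/L
Dose 3 (480 mg at t=22 h): 480·exp(−0.03648·56) = 62.229 mg/L
Dose 4 (275 mg at t=33 h): 275·exp(−0.03648·45) = 53.256 mg/L
Dose 5 (55 mg at t=44 h): 55·exp(−0.03648·34) = 15.910 mg/L
Dose 6 (305 mg at t=55 h): 305·exp(−0.03648·23) = 131.794 mg/L
Dose 7 (90 mg at t=66 h): 90·exp(−0.03648·12) = 58.092 mg/L
Dose 8 (185 mg at t=77 h): 185·exp(−0.03648·1) = 178.373 mg/L
C(78) = 25.274 + 31.679 + 62.229 + 53.256 + 15.910 + 131.794 + 58.092 + 178.373 = 556.607 mg/L

556.607 mg/L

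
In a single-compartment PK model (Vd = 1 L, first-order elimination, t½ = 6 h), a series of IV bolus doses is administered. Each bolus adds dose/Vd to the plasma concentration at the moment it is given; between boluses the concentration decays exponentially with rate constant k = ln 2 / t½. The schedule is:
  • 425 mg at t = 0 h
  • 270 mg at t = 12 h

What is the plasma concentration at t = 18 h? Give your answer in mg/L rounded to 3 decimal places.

188.125 mg/L

k = ln 2 / 6 = 0.11552 per h
Dose 1 (425 mg at t=0 h): 425·exp(−0.11552·18) = 53.125 mg/L
Dose 2 (270 mg at t=12 h): 270·exp(−0.11552·6) = 135.000 mg/L
C(18) = 53.125 + 135.000 = 188.125 mg/L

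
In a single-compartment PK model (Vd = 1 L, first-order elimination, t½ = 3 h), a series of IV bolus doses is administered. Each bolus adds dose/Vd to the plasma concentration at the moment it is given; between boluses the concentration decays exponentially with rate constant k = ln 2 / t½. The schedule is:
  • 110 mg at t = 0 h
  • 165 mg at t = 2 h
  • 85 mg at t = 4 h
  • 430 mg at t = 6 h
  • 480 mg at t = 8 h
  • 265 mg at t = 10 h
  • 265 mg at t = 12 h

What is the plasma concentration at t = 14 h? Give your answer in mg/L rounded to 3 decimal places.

482.902 mg/L

k = ln 2 / 3 = 0.23105 per h
Dose 1 (110 mg at t=0 h): 110·exp(−0.23105·14) = 4.331 mg/L
Dose 2 (165 mg at t=2 h): 165·exp(−0.23105·12) = 10.312 mg/L
Dose 3 (85 mg at t=4 h): 85·exp(−0.23105·10) = 8.433 mg/L
Dose 4 (430 mg at t=6 h): 430·exp(−0.23105·8) = 67.721 mg/L
Dose 5 (480 mg at t=8 h): 480·exp(−0.23105·6) = 120.000 mg/L
Dose 6 (265 mg at t=10 h): 265·exp(−0.23105·4) = 105.165 mg/L
Dose 7 (265 mg at t=12 h): 265·exp(−0.23105·2) = 166.940 mg/L
C(14) = 4.331 + 10.312 + 8.433 + 67.721 + 120.000 + 105.165 + 166.940 = 482.902 mg/L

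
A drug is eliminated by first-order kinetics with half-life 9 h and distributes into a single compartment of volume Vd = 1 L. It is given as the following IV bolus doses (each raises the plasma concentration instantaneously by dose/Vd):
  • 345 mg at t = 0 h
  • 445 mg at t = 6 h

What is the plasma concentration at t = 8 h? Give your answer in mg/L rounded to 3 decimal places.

567.784 mg/L

k = ln 2 / 9 = 0.07702 per h
Dose 1 (345 mg at t=0 h): 345·exp(−0.07702·8) = 186.310 mg/L
Dose 2 (445 mg at t=6 h): 445·exp(−0.07702·2) = 381.474 mg/L
C(8) = 186.310 + 381.474 = 567.784 mg/L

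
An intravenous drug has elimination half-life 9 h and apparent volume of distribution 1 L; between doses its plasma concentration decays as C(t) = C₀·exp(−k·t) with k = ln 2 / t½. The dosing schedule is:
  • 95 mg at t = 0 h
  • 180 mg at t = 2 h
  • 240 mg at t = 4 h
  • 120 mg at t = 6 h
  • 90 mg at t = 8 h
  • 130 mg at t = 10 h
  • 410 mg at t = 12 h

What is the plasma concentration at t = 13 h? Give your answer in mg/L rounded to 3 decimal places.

846.075 mg/L

k = ln 2 / 9 = 0.07702 per h
Dose 1 (95 mg at t=0 h): 95·exp(−0.07702·13) = 34.906 mg/L
Dose 2 (180 mg at t=2 h): 180·exp(−0.07702·11) = 77.152 mg/L
Dose 3 (240 mg at t=4 h): 240·exp(−0.07702·9) = 120.000 mg/L
Dose 4 (120 mg at t=6 h): 120·exp(−0.07702·7) = 69.992 mg/L
Dose 5 (90 mg at t=8 h): 90·exp(−0.07702·5) = 61.236 mg/L
Dose 6 (130 mg at t=10 h): 130·exp(−0.07702·3) = 103.181 mg/L
Dose 7 (410 mg at t=12 h): 410·exp(−0.07702·1) = 379.609 mg/L
C(13) = 34.906 + 77.152 + 120.000 + 69.992 + 61.236 + 103.181 + 379.609 = 846.075 mg/L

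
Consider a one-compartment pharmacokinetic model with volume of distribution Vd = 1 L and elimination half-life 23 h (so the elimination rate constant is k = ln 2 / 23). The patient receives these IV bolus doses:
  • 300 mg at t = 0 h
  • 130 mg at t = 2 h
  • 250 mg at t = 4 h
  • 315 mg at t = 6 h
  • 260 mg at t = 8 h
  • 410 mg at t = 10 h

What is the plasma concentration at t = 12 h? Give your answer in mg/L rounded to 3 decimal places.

k = ln 2 / 23 = 0.03014 per h
Dose 1 (300 mg at t=0 h): 300·exp(−0.03014·12) = 208.960 mg/L
Dose 2 (130 mg at t=2 h): 130·exp(−0.03014·10) = 96.175 mg/L
Dose 3 (250 mg at t=4 h): 250·exp(−0.03014·8) = 196.442 mg/L
Dose 4 (315 mg at t=6 h): 315·exp(−0.03014·6) = 262.894 mg/L
Dose 5 (260 mg at t=8 h): 260·exp(−0.03014·4) = 230.473 mg/L
Dose 6 (410 mg at t=10 h): 410·exp(−0.03014·2) = 386.018 mg/L
C(12) = 208.960 + 96.175 + 196.442 + 262.894 + 230.473 + 386.018 = 1380.961 mg/L

1380.961 mg/L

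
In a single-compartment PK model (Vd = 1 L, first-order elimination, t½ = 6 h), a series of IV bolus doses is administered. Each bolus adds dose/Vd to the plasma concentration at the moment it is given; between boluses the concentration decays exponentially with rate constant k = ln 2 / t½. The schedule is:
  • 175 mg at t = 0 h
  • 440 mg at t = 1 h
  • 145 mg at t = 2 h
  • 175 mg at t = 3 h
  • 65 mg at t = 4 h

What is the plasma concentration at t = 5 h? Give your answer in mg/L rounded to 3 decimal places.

k = ln 2 / 6 = 0.11552 per h
Dose 1 (175 mg at t=0 h): 175·exp(−0.11552·5) = 98.215 mg/L
Dose 2 (440 mg at t=1 h): 440·exp(−0.11552·4) = 277.183 mg/L
Dose 3 (145 mg at t=2 h): 145·exp(−0.11552·3) = 102.530 mg/L
Dose 4 (175 mg at t=3 h): 175·exp(−0.11552·2) = 138.898 mg/L
Dose 5 (65 mg at t=4 h): 65·exp(−0.11552·1) = 57.908 mg/L
C(5) = 98.215 + 277.183 + 102.530 + 138.898 + 57.908 = 674.735 mg/L

674.735 mg/L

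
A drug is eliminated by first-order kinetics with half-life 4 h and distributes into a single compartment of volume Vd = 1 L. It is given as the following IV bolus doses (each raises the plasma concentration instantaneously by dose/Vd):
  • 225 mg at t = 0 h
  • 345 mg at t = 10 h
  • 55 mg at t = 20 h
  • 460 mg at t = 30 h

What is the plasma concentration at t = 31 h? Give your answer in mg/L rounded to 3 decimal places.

405.099 mg/L

k = ln 2 / 4 = 0.17329 per h
Dose 1 (225 mg at t=0 h): 225·exp(−0.17329·31) = 1.045 mg/L
Dose 2 (345 mg at t=10 h): 345·exp(−0.17329·21) = 9.066 mg/L
Dose 3 (55 mg at t=20 h): 55·exp(−0.17329·11) = 8.176 mg/L
Dose 4 (460 mg at t=30 h): 460·exp(−0.17329·1) = 386.812 mg/L
C(31) = 1.045 + 9.066 + 8.176 + 386.812 = 405.099 mg/L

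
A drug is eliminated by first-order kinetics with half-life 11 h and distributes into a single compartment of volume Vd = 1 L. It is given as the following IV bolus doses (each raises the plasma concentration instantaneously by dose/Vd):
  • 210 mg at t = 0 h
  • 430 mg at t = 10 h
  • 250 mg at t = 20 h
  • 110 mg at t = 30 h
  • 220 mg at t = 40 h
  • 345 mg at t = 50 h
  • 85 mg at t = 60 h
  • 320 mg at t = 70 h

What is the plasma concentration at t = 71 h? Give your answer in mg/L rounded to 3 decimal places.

495.970 mg/L

k = ln 2 / 11 = 0.06301 per h
Dose 1 (210 mg at t=0 h): 210·exp(−0.06301·71) = 2.394 mg/L
Dose 2 (430 mg at t=10 h): 430·exp(−0.06301·61) = 9.207 mg/L
Dose 3 (250 mg at t=20 h): 250·exp(−0.06301·51) = 10.052 mg/L
Dose 4 (110 mg at t=30 h): 110·exp(−0.06301·41) = 8.306 mg/L
Dose 5 (220 mg at t=40 h): 220·exp(−0.06301·31) = 31.194 mg/L
Dose 6 (345 mg at t=50 h): 345·exp(−0.06301·21) = 91.860 mg/L
Dose 7 (85 mg at t=60 h): 85·exp(−0.06301·11) = 42.500 mg/L
Dose 8 (320 mg at t=70 h): 320·exp(−0.06301·1) = 300.458 mg/L
C(71) = 2.394 + 9.207 + 10.052 + 8.306 + 31.194 + 91.860 + 42.500 + 300.458 = 495.970 mg/L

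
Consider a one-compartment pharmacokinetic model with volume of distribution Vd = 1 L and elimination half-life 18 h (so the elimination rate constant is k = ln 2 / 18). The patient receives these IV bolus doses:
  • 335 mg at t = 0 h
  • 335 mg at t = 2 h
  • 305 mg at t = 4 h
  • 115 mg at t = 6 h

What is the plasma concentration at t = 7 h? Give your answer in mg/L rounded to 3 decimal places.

914.554 mg/L

k = ln 2 / 18 = 0.03851 per h
Dose 1 (335 mg at t=0 h): 335·exp(−0.03851·7) = 255.845 mg/L
Dose 2 (335 mg at t=2 h): 335·exp(−0.03851·5) = 276.328 mg/L
Dose 3 (305 mg at t=4 h): 305·exp(−0.03851·3) = 271.724 mg/L
Dose 4 (115 mg at t=6 h): 115·exp(−0.03851·1) = 110.656 mg/L
C(7) = 255.845 + 276.328 + 271.724 + 110.656 = 914.554 mg/L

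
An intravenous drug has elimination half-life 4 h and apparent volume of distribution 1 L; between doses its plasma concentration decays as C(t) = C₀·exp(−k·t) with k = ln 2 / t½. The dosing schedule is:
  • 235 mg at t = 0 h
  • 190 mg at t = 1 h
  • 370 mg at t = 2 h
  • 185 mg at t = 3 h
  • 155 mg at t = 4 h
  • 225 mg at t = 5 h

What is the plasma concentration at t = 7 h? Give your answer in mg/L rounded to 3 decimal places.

636.369 mg/L

k = ln 2 / 4 = 0.17329 per h
Dose 1 (235 mg at t=0 h): 235·exp(−0.17329·7) = 69.866 mg/L
Dose 2 (190 mg at t=1 h): 190·exp(−0.17329·6) = 67.175 mg/L
Dose 3 (370 mg at t=2 h): 370·exp(−0.17329·5) = 155.566 mg/L
Dose 4 (185 mg at t=3 h): 185·exp(−0.17329·4) = 92.500 mg/L
Dose 5 (155 mg at t=4 h): 155·exp(−0.17329·3) = 92.164 mg/L
Dose 6 (225 mg at t=5 h): 225·exp(−0.17329·2) = 159.099 mg/L
C(7) = 69.866 + 67.175 + 155.566 + 92.500 + 92.164 + 159.099 = 636.369 mg/L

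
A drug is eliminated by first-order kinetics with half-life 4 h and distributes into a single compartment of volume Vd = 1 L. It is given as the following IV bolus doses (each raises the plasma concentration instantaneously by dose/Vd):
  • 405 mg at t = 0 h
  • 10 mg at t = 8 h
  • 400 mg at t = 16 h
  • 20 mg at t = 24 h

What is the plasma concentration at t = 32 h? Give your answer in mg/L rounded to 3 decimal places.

31.738 mg/L

k = ln 2 / 4 = 0.17329 per h
Dose 1 (405 mg at t=0 h): 405·exp(−0.17329·32) = 1.582 mg/L
Dose 2 (10 mg at t=8 h): 10·exp(−0.17329·24) = 0.156 mg/L
Dose 3 (400 mg at t=16 h): 400·exp(−0.17329·16) = 25.000 mg/L
Dose 4 (20 mg at t=24 h): 20·exp(−0.17329·8) = 5.000 mg/L
C(32) = 1.582 + 0.156 + 25.000 + 5.000 = 31.738 mg/L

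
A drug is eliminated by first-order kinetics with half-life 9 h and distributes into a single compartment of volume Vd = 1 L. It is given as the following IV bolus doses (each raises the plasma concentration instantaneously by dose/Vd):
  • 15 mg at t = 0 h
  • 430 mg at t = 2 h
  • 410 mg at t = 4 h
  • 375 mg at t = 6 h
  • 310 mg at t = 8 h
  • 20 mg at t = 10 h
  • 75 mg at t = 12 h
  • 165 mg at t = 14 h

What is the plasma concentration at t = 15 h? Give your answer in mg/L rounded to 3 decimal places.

932.673 mg/L

k = ln 2 / 9 = 0.07702 per h
Dose 1 (15 mg at t=0 h): 15·exp(−0.07702·15) = 4.725 mg/L
Dose 2 (430 mg at t=2 h): 430·exp(−0.07702·13) = 157.996 mg/L
Dose 3 (410 mg at t=4 h): 410·exp(−0.07702·11) = 175.735 mg/L
Dose 4 (375 mg at t=6 h): 375·exp(−0.07702·9) = 187.500 mg/L
Dose 5 (310 mg at t=8 h): 310·exp(−0.07702·7) = 180.812 mg/L
Dose 6 (20 mg at t=10 h): 20·exp(−0.07702·5) = 13.608 mg/L
Dose 7 (75 mg at t=12 h): 75·exp(−0.07702·3) = 59.528 mg/L
Dose 8 (165 mg at t=14 h): 165·exp(−0.07702·1) = 152.769 mg/L
C(15) = 4.725 + 157.996 + 175.735 + 187.500 + 180.812 + 13.608 + 59.528 + 152.769 = 932.673 mg/L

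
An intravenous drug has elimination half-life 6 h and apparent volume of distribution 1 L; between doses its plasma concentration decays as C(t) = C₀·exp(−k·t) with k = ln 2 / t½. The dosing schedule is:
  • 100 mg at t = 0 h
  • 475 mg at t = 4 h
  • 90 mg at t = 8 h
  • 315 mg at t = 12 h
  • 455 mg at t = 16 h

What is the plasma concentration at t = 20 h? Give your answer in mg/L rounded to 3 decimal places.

518.869 mg/L

k = ln 2 / 6 = 0.11552 per h
Dose 1 (100 mg at t=0 h): 100·exp(−0.11552·20) = 9.921 mg/L
Dose 2 (475 mg at t=4 h): 475·exp(−0.11552·16) = 74.808 mg/L
Dose 3 (90 mg at t=8 h): 90·exp(−0.11552·12) = 22.500 mg/L
Dose 4 (315 mg at t=12 h): 315·exp(−0.11552·8) = 125.008 mg/L
Dose 5 (455 mg at t=16 h): 455·exp(−0.11552·4) = 286.632 mg/L
C(20) = 9.921 + 74.808 + 22.500 + 125.008 + 286.632 = 518.869 mg/L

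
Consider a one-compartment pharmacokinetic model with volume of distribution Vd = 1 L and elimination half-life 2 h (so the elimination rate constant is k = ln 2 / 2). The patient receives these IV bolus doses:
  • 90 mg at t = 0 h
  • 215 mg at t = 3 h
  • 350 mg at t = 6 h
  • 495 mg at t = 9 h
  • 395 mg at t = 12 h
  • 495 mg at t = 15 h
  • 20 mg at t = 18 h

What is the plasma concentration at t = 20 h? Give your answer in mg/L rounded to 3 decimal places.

k = ln 2 / 2 = 0.34657 per h
Dose 1 (90 mg at t=0 h): 90·exp(−0.34657·20) = 0.088 mg/L
Dose 2 (215 mg at t=3 h): 215·exp(−0.34657·17) = 0.594 mg/L
Dose 3 (350 mg at t=6 h): 350·exp(−0.34657·14) = 2.734 mg/L
Dose 4 (495 mg at t=9 h): 495·exp(−0.34657·11) = 10.938 mg/L
Dose 5 (395 mg at t=12 h): 395·exp(−0.34657·8) = 24.688 mg/L
Dose 6 (495 mg at t=15 h): 495·exp(−0.34657·5) = 87.504 mg/L
Dose 7 (20 mg at t=18 h): 20·exp(−0.34657·2) = 10.000 mg/L
C(20) = 0.088 + 0.594 + 2.734 + 10.938 + 24.688 + 87.504 + 10.000 = 136.546 mg/L

136.546 mg/L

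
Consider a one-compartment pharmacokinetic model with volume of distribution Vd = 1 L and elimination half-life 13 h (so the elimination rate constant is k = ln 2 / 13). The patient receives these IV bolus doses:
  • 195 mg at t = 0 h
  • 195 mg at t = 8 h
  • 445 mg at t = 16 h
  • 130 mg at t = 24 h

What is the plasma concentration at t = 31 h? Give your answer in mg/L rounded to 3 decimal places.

k = ln 2 / 13 = 0.05332 per h
Dose 1 (195 mg at t=0 h): 195·exp(−0.05332·31) = 37.342 mg/L
Dose 2 (195 mg at t=8 h): 195·exp(−0.05332·23) = 57.206 mg/L
Dose 3 (445 mg at t=16 h): 445·exp(−0.05332·15) = 199.994 mg/L
Dose 4 (130 mg at t=24 h): 130·exp(−0.05332·7) = 89.506 mg/L
C(31) = 37.342 + 57.206 + 199.994 + 89.506 = 384.048 mg/L

384.048 mg/L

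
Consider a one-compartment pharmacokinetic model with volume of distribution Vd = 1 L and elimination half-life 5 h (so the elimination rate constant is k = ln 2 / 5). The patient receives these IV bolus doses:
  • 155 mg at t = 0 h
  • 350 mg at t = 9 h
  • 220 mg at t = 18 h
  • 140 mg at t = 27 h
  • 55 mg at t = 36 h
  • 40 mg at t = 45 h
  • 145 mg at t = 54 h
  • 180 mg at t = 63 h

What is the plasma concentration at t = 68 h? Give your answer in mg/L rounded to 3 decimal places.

k = ln 2 / 5 = 0.13863 per h
Dose 1 (155 mg at t=0 h): 155·exp(−0.13863·68) = 0.012 mg/L
Dose 2 (350 mg at t=9 h): 350·exp(−0.13863·59) = 0.098 mg/L
Dose 3 (220 mg at t=18 h): 220·exp(−0.13863·50) = 0.215 mg/L
Dose 4 (140 mg at t=27 h): 140·exp(−0.13863·41) = 0.476 mg/L
Dose 5 (55 mg at t=36 h): 55·exp(−0.13863·32) = 0.651 mg/L
Dose 6 (40 mg at t=45 h): 40·exp(−0.13863·23) = 1.649 mg/L
Dose 7 (145 mg at t=54 h): 145·exp(−0.13863·14) = 20.820 mg/L
Dose 8 (180 mg at t=63 h): 180·exp(−0.13863·5) = 90.000 mg/L
C(68) = 0.012 + 0.098 + 0.215 + 0.476 + 0.651 + 1.649 + 20.820 + 90.000 = 113.922 mg/L

113.922 mg/L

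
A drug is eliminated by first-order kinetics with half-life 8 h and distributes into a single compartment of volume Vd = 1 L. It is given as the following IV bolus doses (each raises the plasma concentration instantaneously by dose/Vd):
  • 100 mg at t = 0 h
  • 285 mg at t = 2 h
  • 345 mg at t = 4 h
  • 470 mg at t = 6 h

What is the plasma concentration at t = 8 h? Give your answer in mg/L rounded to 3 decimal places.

k = ln 2 / 8 = 0.08664 per h
Dose 1 (100 mg at t=0 h): 100·exp(−0.08664·8) = 50.000 mg/L
Dose 2 (285 mg at t=2 h): 285·exp(−0.08664·6) = 169.462 mg/L
Dose 3 (345 mg at t=4 h): 345·exp(−0.08664·4) = 243.952 mg/L
Dose 4 (470 mg at t=6 h): 470·exp(−0.08664·2) = 395.221 mg/L
C(8) = 50.000 + 169.462 + 243.952 + 395.221 = 858.635 mg/L

858.635 mg/L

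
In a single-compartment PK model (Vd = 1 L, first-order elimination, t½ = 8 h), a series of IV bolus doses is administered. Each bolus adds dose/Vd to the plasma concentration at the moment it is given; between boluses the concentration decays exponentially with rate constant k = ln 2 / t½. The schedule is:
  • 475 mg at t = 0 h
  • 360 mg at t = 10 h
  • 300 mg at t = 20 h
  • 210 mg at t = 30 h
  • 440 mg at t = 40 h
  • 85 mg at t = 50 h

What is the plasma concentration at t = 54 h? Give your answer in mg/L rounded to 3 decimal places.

k = ln 2 / 8 = 0.08664 per h
Dose 1 (475 mg at t=0 h): 475·exp(−0.08664·54) = 4.413 mg/L
Dose 2 (360 mg at t=10 h): 360·exp(−0.08664·44) = 7.955 mg/L
Dose 3 (300 mg at t=20 h): 300·exp(−0.08664·34) = 15.767 mg/L
Dose 4 (210 mg at t=30 h): 210·exp(−0.08664·24) = 26.250 mg/L
Dose 5 (440 mg at t=40 h): 440·exp(−0.08664·14) = 130.813 mg/L
Dose 6 (85 mg at t=50 h): 85·exp(−0.08664·4) = 60.104 mg/L
C(54) = 4.413 + 7.955 + 15.767 + 26.250 + 130.813 + 60.104 = 245.302 mg/L

245.302 mg/L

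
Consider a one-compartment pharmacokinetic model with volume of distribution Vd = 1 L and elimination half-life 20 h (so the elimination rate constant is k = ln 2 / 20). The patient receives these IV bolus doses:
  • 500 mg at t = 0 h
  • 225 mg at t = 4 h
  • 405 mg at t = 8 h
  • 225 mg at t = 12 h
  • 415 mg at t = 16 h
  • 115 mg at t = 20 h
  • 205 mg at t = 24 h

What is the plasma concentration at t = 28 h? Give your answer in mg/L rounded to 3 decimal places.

k = ln 2 / 20 = 0.03466 per h
Dose 1 (500 mg at t=0 h): 500·exp(−0.03466·28) = 189.465 mg/L
Dose 2 (225 mg at t=4 h): 225·exp(−0.03466·24) = 97.937 mg/L
Dose 3 (405 mg at t=8 h): 405·exp(−0.03466·20) = 202.500 mg/L
Dose 4 (225 mg at t=12 h): 225·exp(−0.03466·16) = 129.229 mg/L
Dose 5 (415 mg at t=16 h): 415·exp(−0.03466·12) = 273.798 mg/L
Dose 6 (115 mg at t=20 h): 115·exp(−0.03466·8) = 87.154 mg/L
Dose 7 (205 mg at t=24 h): 205·exp(−0.03466·4) = 178.463 mg/L
C(28) = 189.465 + 97.937 + 202.500 + 129.229 + 273.798 + 87.154 + 178.463 = 1158.545 mg/L

1158.545 mg/L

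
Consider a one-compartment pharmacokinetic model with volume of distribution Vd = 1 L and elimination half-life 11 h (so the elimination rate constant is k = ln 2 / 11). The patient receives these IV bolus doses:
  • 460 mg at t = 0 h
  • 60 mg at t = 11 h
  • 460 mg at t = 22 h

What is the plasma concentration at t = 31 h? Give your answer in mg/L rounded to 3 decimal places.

k = ln 2 / 11 = 0.06301 per h
Dose 1 (460 mg at t=0 h): 460·exp(−0.06301·31) = 65.223 mg/L
Dose 2 (60 mg at t=11 h): 60·exp(−0.06301·20) = 17.015 mg/L
Dose 3 (460 mg at t=22 h): 460·exp(−0.06301·9) = 260.892 mg/L
C(31) = 65.223 + 17.015 + 260.892 = 343.130 mg/L

343.130 mg/L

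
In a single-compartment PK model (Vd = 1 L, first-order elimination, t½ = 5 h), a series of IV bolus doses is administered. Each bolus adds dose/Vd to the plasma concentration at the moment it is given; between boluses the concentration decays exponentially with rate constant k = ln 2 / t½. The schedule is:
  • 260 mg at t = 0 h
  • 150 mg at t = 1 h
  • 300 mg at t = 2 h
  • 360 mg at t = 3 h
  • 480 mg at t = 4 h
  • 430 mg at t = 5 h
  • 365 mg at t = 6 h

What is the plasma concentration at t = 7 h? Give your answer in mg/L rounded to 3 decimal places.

k = ln 2 / 5 = 0.13863 per h
Dose 1 (260 mg at t=0 h): 260·exp(−0.13863·7) = 98.522 mg/L
Dose 2 (150 mg at t=1 h): 150·exp(−0.13863·6) = 65.291 mg/L
Dose 3 (300 mg at t=2 h): 300·exp(−0.13863·5) = 150.000 mg/L
Dose 4 (360 mg at t=3 h): 360·exp(−0.13863·4) = 206.766 mg/L
Dose 5 (480 mg at t=4 h): 480·exp(−0.13863·3) = 316.682 mg/L
Dose 6 (430 mg at t=5 h): 430·exp(−0.13863·2) = 325.879 mg/L
Dose 7 (365 mg at t=6 h): 365·exp(−0.13863·1) = 317.751 mg/L
C(7) = 98.522 + 65.291 + 150.000 + 206.766 + 316.682 + 325.879 + 317.751 = 1480.890 mg/L

1480.890 mg/L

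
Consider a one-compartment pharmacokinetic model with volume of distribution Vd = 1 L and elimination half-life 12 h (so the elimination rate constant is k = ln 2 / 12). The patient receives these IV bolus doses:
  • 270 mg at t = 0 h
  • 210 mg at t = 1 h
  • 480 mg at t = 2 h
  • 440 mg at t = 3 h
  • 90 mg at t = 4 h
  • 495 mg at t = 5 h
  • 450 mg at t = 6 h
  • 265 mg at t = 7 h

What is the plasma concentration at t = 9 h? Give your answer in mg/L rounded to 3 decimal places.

1999.120 mg/L

k = ln 2 / 12 = 0.05776 per h
Dose 1 (270 mg at t=0 h): 270·exp(−0.05776·9) = 160.543 mg/L
Dose 2 (210 mg at t=1 h): 210·exp(−0.05776·8) = 132.292 mg/L
Dose 3 (480 mg at t=2 h): 480·exp(−0.05776·7) = 320.362 mg/L
Dose 4 (440 mg at t=3 h): 440·exp(−0.05776·6) = 311.127 mg/L
Dose 5 (90 mg at t=4 h): 90·exp(−0.05776·5) = 67.424 mg/L
Dose 6 (495 mg at t=5 h): 495·exp(−0.05776·4) = 392.882 mg/L
Dose 7 (450 mg at t=6 h): 450·exp(−0.05776·3) = 378.403 mg/L
Dose 8 (265 mg at t=7 h): 265·exp(−0.05776·2) = 236.088 mg/L
C(9) = 160.543 + 132.292 + 320.362 + 311.127 + 67.424 + 392.882 + 378.403 + 236.088 = 1999.120 mg/L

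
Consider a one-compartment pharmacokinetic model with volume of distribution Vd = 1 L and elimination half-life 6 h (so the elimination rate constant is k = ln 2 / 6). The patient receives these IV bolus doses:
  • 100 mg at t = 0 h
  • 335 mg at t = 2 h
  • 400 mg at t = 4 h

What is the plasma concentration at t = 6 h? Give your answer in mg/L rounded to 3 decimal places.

578.517 mg/L

k = ln 2 / 6 = 0.11552 per h
Dose 1 (100 mg at t=0 h): 100·exp(−0.11552·6) = 50.000 mg/L
Dose 2 (335 mg at t=2 h): 335·exp(−0.11552·4) = 211.037 mg/L
Dose 3 (400 mg at t=4 h): 400·exp(−0.11552·2) = 317.480 mg/L
C(6) = 50.000 + 211.037 + 317.480 = 578.517 mg/L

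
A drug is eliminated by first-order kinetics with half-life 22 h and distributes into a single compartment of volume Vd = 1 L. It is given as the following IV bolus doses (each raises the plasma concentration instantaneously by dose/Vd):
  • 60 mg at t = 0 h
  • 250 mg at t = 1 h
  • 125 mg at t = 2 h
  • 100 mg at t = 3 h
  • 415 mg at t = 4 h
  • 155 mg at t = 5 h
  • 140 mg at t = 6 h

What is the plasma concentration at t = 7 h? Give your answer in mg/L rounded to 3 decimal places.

k = ln 2 / 22 = 0.03151 per h
Dose 1 (60 mg at t=0 h): 60·exp(−0.03151·7) = 48.125 mg/L
Dose 2 (250 mg at t=1 h): 250·exp(−0.03151·6) = 206.938 mg/L
Dose 3 (125 mg at t=2 h): 125·exp(−0.03151·5) = 106.781 mg/L
Dose 4 (100 mg at t=3 h): 100·exp(−0.03151·4) = 88.159 mg/L
Dose 5 (415 mg at t=4 h): 415·exp(−0.03151·3) = 377.571 mg/L
Dose 6 (155 mg at t=5 h): 155·exp(−0.03151·2) = 145.534 mg/L
Dose 7 (140 mg at t=6 h): 140·exp(−0.03151·1) = 135.658 mg/L
C(7) = 48.125 + 206.938 + 106.781 + 88.159 + 377.571 + 145.534 + 135.658 = 1108.766 mg/L

1108.766 mg/L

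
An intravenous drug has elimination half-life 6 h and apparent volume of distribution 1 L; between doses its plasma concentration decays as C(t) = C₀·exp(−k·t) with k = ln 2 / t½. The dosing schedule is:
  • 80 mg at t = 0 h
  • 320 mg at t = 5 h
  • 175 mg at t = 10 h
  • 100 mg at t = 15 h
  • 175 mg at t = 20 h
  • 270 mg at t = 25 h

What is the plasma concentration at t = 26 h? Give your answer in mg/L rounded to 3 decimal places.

415.918 mg/L

k = ln 2 / 6 = 0.11552 per h
Dose 1 (80 mg at t=0 h): 80·exp(−0.11552·26) = 3.969 mg/L
Dose 2 (320 mg at t=5 h): 320·exp(−0.11552·21) = 28.284 mg/L
Dose 3 (175 mg at t=10 h): 175·exp(−0.11552·16) = 27.561 mg/L
Dose 4 (100 mg at t=15 h): 100·exp(−0.11552·11) = 28.062 mg/L
Dose 5 (175 mg at t=20 h): 175·exp(−0.11552·6) = 87.500 mg/L
Dose 6 (270 mg at t=25 h): 270·exp(−0.11552·1) = 240.543 mg/L
C(26) = 3.969 + 28.284 + 27.561 + 28.062 + 87.500 + 240.543 = 415.918 mg/L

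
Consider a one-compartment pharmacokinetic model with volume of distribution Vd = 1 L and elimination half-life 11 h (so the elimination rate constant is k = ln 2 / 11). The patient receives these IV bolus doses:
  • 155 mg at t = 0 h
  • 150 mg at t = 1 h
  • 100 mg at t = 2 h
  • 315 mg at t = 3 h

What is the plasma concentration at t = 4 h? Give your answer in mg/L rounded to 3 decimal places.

k = ln 2 / 11 = 0.06301 per h
Dose 1 (155 mg at t=0 h): 155·exp(−0.06301·4) = 120.466 mg/L
Dose 2 (150 mg at t=1 h): 150·exp(−0.06301·3) = 124.163 mg/L
Dose 3 (100 mg at t=2 h): 100·exp(−0.06301·2) = 88.159 mg/L
Dose 4 (315 mg at t=3 h): 315·exp(−0.06301·1) = 295.763 mg/L
C(4) = 120.466 + 124.163 + 88.159 + 295.763 = 628.552 mg/L

628.552 mg/L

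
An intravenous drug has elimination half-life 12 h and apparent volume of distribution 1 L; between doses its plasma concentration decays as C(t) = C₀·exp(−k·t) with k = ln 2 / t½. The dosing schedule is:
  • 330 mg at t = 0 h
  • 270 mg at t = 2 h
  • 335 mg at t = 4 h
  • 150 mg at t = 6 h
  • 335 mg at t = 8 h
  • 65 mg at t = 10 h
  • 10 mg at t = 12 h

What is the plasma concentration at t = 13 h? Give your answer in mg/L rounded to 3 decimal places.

913.135 mg/L

k = ln 2 / 12 = 0.05776 per h
Dose 1 (330 mg at t=0 h): 330·exp(−0.05776·13) = 155.739 mg/L
Dose 2 (270 mg at t=2 h): 270·exp(−0.05776·11) = 143.028 mg/L
Dose 3 (335 mg at t=4 h): 335·exp(−0.05776·9) = 199.192 mg/L
Dose 4 (150 mg at t=6 h): 150·exp(−0.05776·7) = 100.113 mg/L
Dose 5 (335 mg at t=8 h): 335·exp(−0.05776·5) = 250.966 mg/L
Dose 6 (65 mg at t=10 h): 65·exp(−0.05776·3) = 54.658 mg/L
Dose 7 (10 mg at t=12 h): 10·exp(−0.05776·1) = 9.439 mg/L
C(13) = 155.739 + 143.028 + 199.192 + 100.113 + 250.966 + 54.658 + 9.439 = 913.135 mg/L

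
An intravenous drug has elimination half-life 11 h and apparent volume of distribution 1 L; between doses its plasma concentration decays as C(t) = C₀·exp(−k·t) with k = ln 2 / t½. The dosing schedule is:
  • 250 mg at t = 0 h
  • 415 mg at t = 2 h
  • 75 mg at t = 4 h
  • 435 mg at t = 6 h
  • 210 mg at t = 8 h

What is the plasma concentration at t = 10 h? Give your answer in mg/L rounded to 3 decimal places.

k = ln 2 / 11 = 0.06301 per h
Dose 1 (250 mg at t=0 h): 250·exp(−0.06301·10) = 133.130 mg/L
Dose 2 (415 mg at t=2 h): 415·exp(−0.06301·8) = 250.679 mg/L
Dose 3 (75 mg at t=4 h): 75·exp(−0.06301·6) = 51.388 mg/L
Dose 4 (435 mg at t=6 h): 435·exp(−0.06301·4) = 338.083 mg/L
Dose 5 (210 mg at t=8 h): 210·exp(−0.06301·2) = 185.134 mg/L
C(10) = 133.130 + 250.679 + 51.388 + 338.083 + 185.134 = 958.414 mg/L

958.414 mg/L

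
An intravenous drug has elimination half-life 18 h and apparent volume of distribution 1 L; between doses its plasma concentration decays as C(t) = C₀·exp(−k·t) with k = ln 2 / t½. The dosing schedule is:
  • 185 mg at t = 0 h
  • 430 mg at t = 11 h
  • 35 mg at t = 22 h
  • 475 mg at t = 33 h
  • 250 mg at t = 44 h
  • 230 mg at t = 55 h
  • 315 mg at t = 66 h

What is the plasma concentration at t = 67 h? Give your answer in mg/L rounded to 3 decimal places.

749.327 mg/L

k = ln 2 / 18 = 0.03851 per h
Dose 1 (185 mg at t=0 h): 185·exp(−0.03851·67) = 14.018 mg/L
Dose 2 (430 mg at t=11 h): 430·exp(−0.03851·56) = 49.766 mg/L
Dose 3 (35 mg at t=22 h): 35·exp(−0.03851·45) = 6.187 mg/L
Dose 4 (475 mg at t=33 h): 475·exp(−0.03851·34) = 128.257 mg/L
Dose 5 (250 mg at t=44 h): 250·exp(−0.03851·23) = 103.108 mg/L
Dose 6 (230 mg at t=55 h): 230·exp(−0.03851·12) = 144.891 mg/L
Dose 7 (315 mg at t=66 h): 315·exp(−0.03851·1) = 303.101 mg/L
C(67) = 14.018 + 49.766 + 6.187 + 128.257 + 103.108 + 144.891 + 303.101 = 749.327 mg/L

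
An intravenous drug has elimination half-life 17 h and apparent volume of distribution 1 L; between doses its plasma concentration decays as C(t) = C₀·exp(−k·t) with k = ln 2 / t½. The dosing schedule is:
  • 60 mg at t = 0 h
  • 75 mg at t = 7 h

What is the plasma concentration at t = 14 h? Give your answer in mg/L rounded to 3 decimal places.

90.281 mg/L

k = ln 2 / 17 = 0.04077 per h
Dose 1 (60 mg at t=0 h): 60·exp(−0.04077·14) = 33.903 mg/L
Dose 2 (75 mg at t=7 h): 75·exp(−0.04077·7) = 56.378 mg/L
C(14) = 33.903 + 56.378 = 90.281 mg/L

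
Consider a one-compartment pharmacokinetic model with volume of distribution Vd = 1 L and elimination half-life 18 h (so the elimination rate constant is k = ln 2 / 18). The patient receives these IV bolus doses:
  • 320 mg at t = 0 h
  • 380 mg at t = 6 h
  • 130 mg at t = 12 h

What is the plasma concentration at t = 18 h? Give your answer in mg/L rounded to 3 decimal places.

k = ln 2 / 18 = 0.03851 per h
Dose 1 (320 mg at t=0 h): 320·exp(−0.03851·18) = 160.000 mg/L
Dose 2 (380 mg at t=6 h): 380·exp(−0.03851·12) = 239.385 mg/L
Dose 3 (130 mg at t=12 h): 130·exp(−0.03851·6) = 103.181 mg/L
C(18) = 160.000 + 239.385 + 103.181 = 502.566 mg/L

502.566 mg/L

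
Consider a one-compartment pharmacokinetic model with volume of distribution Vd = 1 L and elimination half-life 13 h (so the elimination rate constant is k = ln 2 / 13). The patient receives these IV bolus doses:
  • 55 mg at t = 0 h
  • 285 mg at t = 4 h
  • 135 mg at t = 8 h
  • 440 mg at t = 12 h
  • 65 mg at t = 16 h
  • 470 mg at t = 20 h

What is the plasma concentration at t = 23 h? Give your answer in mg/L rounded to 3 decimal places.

870.327 mg/L

k = ln 2 / 13 = 0.05332 per h
Dose 1 (55 mg at t=0 h): 55·exp(−0.05332·23) = 16.135 mg/L
Dose 2 (285 mg at t=4 h): 285·exp(−0.05332·19) = 103.485 mg/L
Dose 3 (135 mg at t=8 h): 135·exp(−0.05332·15) = 60.672 mg/L
Dose 4 (440 mg at t=12 h): 440·exp(−0.05332·11) = 244.757 mg/L
Dose 5 (65 mg at t=16 h): 65·exp(−0.05332·7) = 44.753 mg/L
Dose 6 (470 mg at t=20 h): 470·exp(−0.05332·3) = 400.525 mg/L
C(23) = 16.135 + 103.485 + 60.672 + 244.757 + 44.753 + 400.525 = 870.327 mg/L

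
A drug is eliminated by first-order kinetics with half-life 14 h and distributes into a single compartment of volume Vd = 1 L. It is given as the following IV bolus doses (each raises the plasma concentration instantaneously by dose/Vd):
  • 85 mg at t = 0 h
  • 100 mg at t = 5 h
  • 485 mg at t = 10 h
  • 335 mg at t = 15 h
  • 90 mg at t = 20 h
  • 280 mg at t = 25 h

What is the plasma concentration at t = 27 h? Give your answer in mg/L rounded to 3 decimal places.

k = ln 2 / 14 = 0.04951 per h
Dose 1 (85 mg at t=0 h): 85·exp(−0.04951·27) = 22.329 mg/L
Dose 2 (100 mg at t=5 h): 100·exp(−0.04951·22) = 33.648 mg/L
Dose 3 (485 mg at t=10 h): 485·exp(−0.04951·17) = 209.028 mg/L
Dose 4 (335 mg at t=15 h): 335·exp(−0.04951·12) = 184.935 mg/L
Dose 5 (90 mg at t=20 h): 90·exp(−0.04951·7) = 63.640 mg/L
Dose 6 (280 mg at t=25 h): 280·exp(−0.04951·2) = 253.603 mg/L
C(27) = 22.329 + 33.648 + 209.028 + 184.935 + 63.640 + 253.603 = 767.182 mg/L

767.182 mg/L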